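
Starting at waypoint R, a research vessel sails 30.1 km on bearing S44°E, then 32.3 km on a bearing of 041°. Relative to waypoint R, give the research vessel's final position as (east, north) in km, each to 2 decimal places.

(42.10, 2.72)

Leg 1 (S44°E, 30.1 km): east 30.1 sin 136° = 20.91, north 30.1 cos 136° = -21.65
Leg 2 (041°, 32.3 km): east 32.3 sin 41° = 21.19, north 32.3 cos 41° = 24.38
Summing: 42.10 km east, 2.72 km north → (42.10, 2.72).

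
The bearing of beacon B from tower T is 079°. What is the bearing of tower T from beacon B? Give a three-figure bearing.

Back-bearing = 079° + 180° = 259°.

259°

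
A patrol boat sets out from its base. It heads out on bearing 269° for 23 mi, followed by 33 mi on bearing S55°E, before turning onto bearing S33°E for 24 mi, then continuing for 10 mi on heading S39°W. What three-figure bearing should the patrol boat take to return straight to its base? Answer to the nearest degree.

Leg 1 (269°, 23 mi): east 23 sin 269° = -23.00, north 23 cos 269° = -0.40
Leg 2 (S55°E, 33 mi): east 33 sin 125° = 27.03, north 33 cos 125° = -18.93
Leg 3 (S33°E, 24 mi): east 24 sin 147° = 13.07, north 24 cos 147° = -20.13
Leg 4 (S39°W, 10 mi): east 10 sin 219° = -6.29, north 10 cos 219° = -7.77
Net displacement: 10.81 east, -47.23 north. Direction back to start is (-10.81, 47.23): bearing = atan2(-10.81, 47.23) mod 360° = 347.10° ≈ 347°.

347°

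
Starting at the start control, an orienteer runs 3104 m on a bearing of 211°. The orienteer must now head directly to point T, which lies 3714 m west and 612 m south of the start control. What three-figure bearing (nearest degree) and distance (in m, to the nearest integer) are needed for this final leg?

Leg 1 (211°, 3104 m): east 3104 sin 211° = -1598.68, north 3104 cos 211° = -2660.65
Current position: (-1598.68, -2660.65). Target: (-3714, -612). Remaining: Δeast = -2115.32, Δnorth = 2048.65.
Bearing = atan2(-2115.32, 2048.65) mod 360° = 314.08°; distance = √((-2115.32)² + (2048.65)²) = 2944.748 m.

314°, 2945 m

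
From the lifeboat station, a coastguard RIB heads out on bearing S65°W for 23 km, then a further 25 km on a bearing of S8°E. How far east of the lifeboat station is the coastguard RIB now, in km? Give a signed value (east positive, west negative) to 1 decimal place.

Leg 1 (S65°W, 23 km): east 23 sin 245° = -20.85, north 23 cos 245° = -9.72
Leg 2 (S8°E, 25 km): east 25 sin 172° = 3.48, north 25 cos 172° = -24.76
Net east component: -17.37 km.

-17.4 km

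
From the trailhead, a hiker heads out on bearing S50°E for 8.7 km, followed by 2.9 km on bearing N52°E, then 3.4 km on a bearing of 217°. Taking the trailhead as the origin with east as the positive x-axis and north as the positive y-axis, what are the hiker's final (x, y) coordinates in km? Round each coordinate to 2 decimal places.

(6.90, -6.52)

Leg 1 (S50°E, 8.7 km): east 8.7 sin 130° = 6.66, north 8.7 cos 130° = -5.59
Leg 2 (N52°E, 2.9 km): east 2.9 sin 52° = 2.29, north 2.9 cos 52° = 1.79
Leg 3 (217°, 3.4 km): east 3.4 sin 217° = -2.05, north 3.4 cos 217° = -2.72
Summing: 6.90 km east, -6.52 km north → (6.90, -6.52).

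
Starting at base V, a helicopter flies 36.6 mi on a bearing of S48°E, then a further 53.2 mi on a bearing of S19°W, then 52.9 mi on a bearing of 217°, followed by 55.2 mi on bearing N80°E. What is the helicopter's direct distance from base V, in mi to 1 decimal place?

Leg 1 (S48°E, 36.6 mi): east 36.6 sin 132° = 27.20, north 36.6 cos 132° = -24.49
Leg 2 (S19°W, 53.2 mi): east 53.2 sin 199° = -17.32, north 53.2 cos 199° = -50.30
Leg 3 (217°, 52.9 mi): east 52.9 sin 217° = -31.84, north 52.9 cos 217° = -42.25
Leg 4 (N80°E, 55.2 mi): east 55.2 sin 80° = 54.36, north 55.2 cos 80° = 9.59
Net: 32.40 east, -107.45 north. Distance = √((32.40)² + (-107.45)²) = 112.234 mi.

112.2 mi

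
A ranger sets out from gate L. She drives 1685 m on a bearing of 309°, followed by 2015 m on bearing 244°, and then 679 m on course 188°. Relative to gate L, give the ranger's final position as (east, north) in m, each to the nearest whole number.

Leg 1 (309°, 1685 m): east 1685 sin 309° = -1309.49, north 1685 cos 309° = 1060.40
Leg 2 (244°, 2015 m): east 2015 sin 244° = -1811.07, north 2015 cos 244° = -883.32
Leg 3 (188°, 679 m): east 679 sin 188° = -94.50, north 679 cos 188° = -672.39
Summing: -3215.06 m east, -495.31 m north → (-3215, -495).

(-3215, -495)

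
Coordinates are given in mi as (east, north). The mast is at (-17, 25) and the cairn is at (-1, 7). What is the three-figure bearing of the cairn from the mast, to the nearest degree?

Δeast = -1 − -17 = 16.00; Δnorth = 7 − 25 = -18.00.
Bearing = atan2(Δeast, Δnorth) mod 360° = 138.37° ≈ 138°.

138°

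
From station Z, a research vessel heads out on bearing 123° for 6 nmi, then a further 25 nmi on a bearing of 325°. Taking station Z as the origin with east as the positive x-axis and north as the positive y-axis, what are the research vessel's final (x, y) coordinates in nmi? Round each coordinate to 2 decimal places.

(-9.31, 17.21)

Leg 1 (123°, 6 nmi): east 6 sin 123° = 5.03, north 6 cos 123° = -3.27
Leg 2 (325°, 25 nmi): east 25 sin 325° = -14.34, north 25 cos 325° = 20.48
Summing: -9.31 nmi east, 17.21 nmi north → (-9.31, 17.21).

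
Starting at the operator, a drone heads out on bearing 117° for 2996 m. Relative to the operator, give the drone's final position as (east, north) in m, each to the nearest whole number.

(2669, -1360)

Leg 1 (117°, 2996 m): east 2996 sin 117° = 2669.46, north 2996 cos 117° = -1360.16
Summing: 2669.46 m east, -1360.16 m north → (2669, -1360).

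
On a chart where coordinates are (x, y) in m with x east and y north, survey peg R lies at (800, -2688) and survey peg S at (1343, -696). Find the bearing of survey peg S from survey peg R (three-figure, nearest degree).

015°

Δeast = 1343 − 800 = 543.00; Δnorth = -696 − -2688 = 1992.00.
Bearing = atan2(Δeast, Δnorth) mod 360° = 15.25° ≈ 015°.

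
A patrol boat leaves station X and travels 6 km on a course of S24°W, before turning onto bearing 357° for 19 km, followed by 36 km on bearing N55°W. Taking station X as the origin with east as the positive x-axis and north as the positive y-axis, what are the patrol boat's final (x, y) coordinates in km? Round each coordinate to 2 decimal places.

Leg 1 (S24°W, 6 km): east 6 sin 204° = -2.44, north 6 cos 204° = -5.48
Leg 2 (357°, 19 km): east 19 sin 357° = -0.99, north 19 cos 357° = 18.97
Leg 3 (N55°W, 36 km): east 36 sin 305° = -29.49, north 36 cos 305° = 20.65
Summing: -32.92 km east, 34.14 km north → (-32.92, 34.14).

(-32.92, 34.14)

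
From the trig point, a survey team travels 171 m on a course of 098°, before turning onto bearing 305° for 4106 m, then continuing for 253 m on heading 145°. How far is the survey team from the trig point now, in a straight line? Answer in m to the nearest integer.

3716 m

Leg 1 (098°, 171 m): east 171 sin 98° = 169.34, north 171 cos 98° = -23.80
Leg 2 (305°, 4106 m): east 4106 sin 305° = -3363.44, north 4106 cos 305° = 2355.10
Leg 3 (145°, 253 m): east 253 sin 145° = 145.11, north 253 cos 145° = -207.25
Net: -3048.99 east, 2124.06 north. Distance = √((-3048.99)² + (2124.06)²) = 3715.906 m.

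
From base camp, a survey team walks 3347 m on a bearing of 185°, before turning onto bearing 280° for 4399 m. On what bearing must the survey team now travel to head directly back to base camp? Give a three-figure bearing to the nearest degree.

061°

Leg 1 (185°, 3347 m): east 3347 sin 185° = -291.71, north 3347 cos 185° = -3334.26
Leg 2 (280°, 4399 m): east 4399 sin 280° = -4332.17, north 4399 cos 280° = 763.88
Net displacement: -4623.88 east, -2570.39 north. Direction back to start is (4623.88, 2570.39): bearing = atan2(4623.88, 2570.39) mod 360° = 60.93° ≈ 061°.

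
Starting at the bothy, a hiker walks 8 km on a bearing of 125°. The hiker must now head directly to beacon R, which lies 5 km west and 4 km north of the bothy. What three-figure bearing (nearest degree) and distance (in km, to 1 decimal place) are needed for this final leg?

307°, 14.4 km

Leg 1 (125°, 8 km): east 8 sin 125° = 6.55, north 8 cos 125° = -4.59
Current position: (6.55, -4.59). Target: (-5, 4). Remaining: Δeast = -11.55, Δnorth = 8.59.
Bearing = atan2(-11.55, 8.59) mod 360° = 306.63°; distance = √((-11.55)² + (8.59)²) = 14.396 km.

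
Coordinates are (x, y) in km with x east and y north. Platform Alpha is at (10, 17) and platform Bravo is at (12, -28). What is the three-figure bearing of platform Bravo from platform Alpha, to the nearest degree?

Δeast = 12 − 10 = 2.00; Δnorth = -28 − 17 = -45.00.
Bearing = atan2(Δeast, Δnorth) mod 360° = 177.46° ≈ 177°.

177°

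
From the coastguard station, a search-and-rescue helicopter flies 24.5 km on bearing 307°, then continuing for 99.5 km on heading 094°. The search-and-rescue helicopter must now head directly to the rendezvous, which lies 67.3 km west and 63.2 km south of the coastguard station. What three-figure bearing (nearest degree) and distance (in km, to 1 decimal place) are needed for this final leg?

Leg 1 (307°, 24.5 km): east 24.5 sin 307° = -19.57, north 24.5 cos 307° = 14.74
Leg 2 (094°, 99.5 km): east 99.5 sin 94° = 99.26, north 99.5 cos 94° = -6.94
Current position: (79.69, 7.80). Target: (-67.3, -63.2). Remaining: Δeast = -146.99, Δnorth = -71.00.
Bearing = atan2(-146.99, -71.00) mod 360° = 244.22°; distance = √((-146.99)² + (-71.00)²) = 163.242 km.

244°, 163.2 km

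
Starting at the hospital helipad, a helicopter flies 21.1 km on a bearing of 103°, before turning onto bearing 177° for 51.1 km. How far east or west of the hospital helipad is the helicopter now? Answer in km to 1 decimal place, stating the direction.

Leg 1 (103°, 21.1 km): east 21.1 sin 103° = 20.56, north 21.1 cos 103° = -4.75
Leg 2 (177°, 51.1 km): east 51.1 sin 177° = 2.67, north 51.1 cos 177° = -51.03
Net east component: 23.23 km.

23.2 km east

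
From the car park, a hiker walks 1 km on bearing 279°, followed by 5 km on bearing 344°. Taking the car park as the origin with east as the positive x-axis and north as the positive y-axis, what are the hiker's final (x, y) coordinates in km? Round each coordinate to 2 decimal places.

Leg 1 (279°, 1 km): east 1 sin 279° = -0.99, north 1 cos 279° = 0.16
Leg 2 (344°, 5 km): east 5 sin 344° = -1.38, north 5 cos 344° = 4.81
Summing: -2.37 km east, 4.96 km north → (-2.37, 4.96).

(-2.37, 4.96)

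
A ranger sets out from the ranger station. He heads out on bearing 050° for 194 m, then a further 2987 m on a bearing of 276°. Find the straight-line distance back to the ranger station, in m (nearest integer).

2856 m

Leg 1 (050°, 194 m): east 194 sin 50° = 148.61, north 194 cos 50° = 124.70
Leg 2 (276°, 2987 m): east 2987 sin 276° = -2970.64, north 2987 cos 276° = 312.23
Net: -2822.02 east, 436.93 north. Distance = √((-2822.02)² + (436.93)²) = 2855.648 m.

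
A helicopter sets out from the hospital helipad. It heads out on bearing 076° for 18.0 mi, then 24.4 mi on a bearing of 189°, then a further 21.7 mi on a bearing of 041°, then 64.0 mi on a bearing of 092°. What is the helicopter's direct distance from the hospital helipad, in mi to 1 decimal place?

92.0 mi

Leg 1 (076°, 18.0 mi): east 18.0 sin 76° = 17.47, north 18.0 cos 76° = 4.35
Leg 2 (189°, 24.4 mi): east 24.4 sin 189° = -3.82, north 24.4 cos 189° = -24.10
Leg 3 (041°, 21.7 mi): east 21.7 sin 41° = 14.24, north 21.7 cos 41° = 16.38
Leg 4 (092°, 64.0 mi): east 64.0 sin 92° = 63.96, north 64.0 cos 92° = -2.23
Net: 91.85 east, -5.60 north. Distance = √((91.85)² + (-5.60)²) = 92.016 mi.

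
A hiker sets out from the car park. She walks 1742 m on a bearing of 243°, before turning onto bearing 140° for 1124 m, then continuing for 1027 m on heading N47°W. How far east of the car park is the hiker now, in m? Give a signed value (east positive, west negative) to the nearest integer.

Leg 1 (243°, 1742 m): east 1742 sin 243° = -1552.13, north 1742 cos 243° = -790.85
Leg 2 (140°, 1124 m): east 1124 sin 140° = 722.49, north 1124 cos 140° = -861.03
Leg 3 (N47°W, 1027 m): east 1027 sin 313° = -751.10, north 1027 cos 313° = 700.41
Net east component: -1580.74 m.

-1581 m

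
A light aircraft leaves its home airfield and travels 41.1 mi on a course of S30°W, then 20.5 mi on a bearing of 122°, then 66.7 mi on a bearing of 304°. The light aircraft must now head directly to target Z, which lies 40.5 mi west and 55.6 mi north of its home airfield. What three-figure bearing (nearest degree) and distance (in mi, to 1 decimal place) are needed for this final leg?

016°, 67.2 mi

Leg 1 (S30°W, 41.1 mi): east 41.1 sin 210° = -20.55, north 41.1 cos 210° = -35.59
Leg 2 (122°, 20.5 mi): east 20.5 sin 122° = 17.38, north 20.5 cos 122° = -10.86
Leg 3 (304°, 66.7 mi): east 66.7 sin 304° = -55.30, north 66.7 cos 304° = 37.30
Current position: (-58.46, -9.16). Target: (-40.5, 55.6). Remaining: Δeast = 17.96, Δnorth = 64.76.
Bearing = atan2(17.96, 64.76) mod 360° = 15.50°; distance = √((17.96)² + (64.76)²) = 67.204 mi.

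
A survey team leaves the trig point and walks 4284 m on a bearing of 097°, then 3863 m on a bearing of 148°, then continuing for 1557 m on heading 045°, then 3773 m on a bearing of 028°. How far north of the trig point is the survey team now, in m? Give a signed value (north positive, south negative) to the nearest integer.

634 m

Leg 1 (097°, 4284 m): east 4284 sin 97° = 4252.07, north 4284 cos 97° = -522.09
Leg 2 (148°, 3863 m): east 3863 sin 148° = 2047.08, north 3863 cos 148° = -3276.01
Leg 3 (045°, 1557 m): east 1557 sin 45° = 1100.97, north 1557 cos 45° = 1100.97
Leg 4 (028°, 3773 m): east 3773 sin 28° = 1771.32, north 3773 cos 28° = 3331.36
Net north component: 634.23 m.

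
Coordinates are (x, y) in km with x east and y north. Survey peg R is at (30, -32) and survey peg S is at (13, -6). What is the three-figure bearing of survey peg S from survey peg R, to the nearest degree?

327°

Δeast = 13 − 30 = -17.00; Δnorth = -6 − -32 = 26.00.
Bearing = atan2(Δeast, Δnorth) mod 360° = 326.82° ≈ 327°.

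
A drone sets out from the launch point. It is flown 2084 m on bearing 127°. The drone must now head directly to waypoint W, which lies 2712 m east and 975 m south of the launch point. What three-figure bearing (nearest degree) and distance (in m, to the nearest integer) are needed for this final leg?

Leg 1 (127°, 2084 m): east 2084 sin 127° = 1664.36, north 2084 cos 127° = -1254.18
Current position: (1664.36, -1254.18). Target: (2712, -975). Remaining: Δeast = 1047.64, Δnorth = 279.18.
Bearing = atan2(1047.64, 279.18) mod 360° = 75.08°; distance = √((1047.64)² + (279.18)²) = 1084.205 m.

075°, 1084 m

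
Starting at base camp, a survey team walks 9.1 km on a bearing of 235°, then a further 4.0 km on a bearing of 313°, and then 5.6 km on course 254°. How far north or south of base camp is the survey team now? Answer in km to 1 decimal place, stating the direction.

Leg 1 (235°, 9.1 km): east 9.1 sin 235° = -7.45, north 9.1 cos 235° = -5.22
Leg 2 (313°, 4.0 km): east 4.0 sin 313° = -2.93, north 4.0 cos 313° = 2.73
Leg 3 (254°, 5.6 km): east 5.6 sin 254° = -5.38, north 5.6 cos 254° = -1.54
Net north component: -4.04 km.

4.0 km south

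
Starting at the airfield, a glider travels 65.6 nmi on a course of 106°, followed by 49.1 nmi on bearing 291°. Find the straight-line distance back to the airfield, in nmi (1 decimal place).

17.2 nmi

Leg 1 (106°, 65.6 nmi): east 65.6 sin 106° = 63.06, north 65.6 cos 106° = -18.08
Leg 2 (291°, 49.1 nmi): east 49.1 sin 291° = -45.84, north 49.1 cos 291° = 17.60
Net: 17.22 east, -0.49 north. Distance = √((17.22)² + (-0.49)²) = 17.227 nmi.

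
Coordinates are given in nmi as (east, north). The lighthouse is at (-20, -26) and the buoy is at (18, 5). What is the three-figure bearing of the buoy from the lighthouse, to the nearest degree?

051°

Δeast = 18 − -20 = 38.00; Δnorth = 5 − -26 = 31.00.
Bearing = atan2(Δeast, Δnorth) mod 360° = 50.79° ≈ 051°.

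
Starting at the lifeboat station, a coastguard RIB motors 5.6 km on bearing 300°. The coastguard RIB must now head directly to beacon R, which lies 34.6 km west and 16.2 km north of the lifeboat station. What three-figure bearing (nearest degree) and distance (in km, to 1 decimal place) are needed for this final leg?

Leg 1 (300°, 5.6 km): east 5.6 sin 300° = -4.85, north 5.6 cos 300° = 2.80
Current position: (-4.85, 2.80). Target: (-34.6, 16.2). Remaining: Δeast = -29.75, Δnorth = 13.40.
Bearing = atan2(-29.75, 13.40) mod 360° = 294.25°; distance = √((-29.75)² + (13.40)²) = 32.629 km.

294°, 32.6 km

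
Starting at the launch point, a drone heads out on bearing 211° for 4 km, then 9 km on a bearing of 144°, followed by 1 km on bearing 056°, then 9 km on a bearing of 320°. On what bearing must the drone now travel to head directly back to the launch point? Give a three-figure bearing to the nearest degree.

Leg 1 (211°, 4 km): east 4 sin 211° = -2.06, north 4 cos 211° = -3.43
Leg 2 (144°, 9 km): east 9 sin 144° = 5.29, north 9 cos 144° = -7.28
Leg 3 (056°, 1 km): east 1 sin 56° = 0.83, north 1 cos 56° = 0.56
Leg 4 (320°, 9 km): east 9 sin 320° = -5.79, north 9 cos 320° = 6.89
Net displacement: -1.73 east, -3.26 north. Direction back to start is (1.73, 3.26): bearing = atan2(1.73, 3.26) mod 360° = 27.93° ≈ 028°.

028°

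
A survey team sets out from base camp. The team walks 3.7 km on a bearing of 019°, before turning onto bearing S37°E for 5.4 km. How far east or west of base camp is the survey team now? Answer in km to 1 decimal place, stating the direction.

Leg 1 (019°, 3.7 km): east 3.7 sin 19° = 1.20, north 3.7 cos 19° = 3.50
Leg 2 (S37°E, 5.4 km): east 5.4 sin 143° = 3.25, north 5.4 cos 143° = -4.31
Net east component: 4.45 km.

4.5 km east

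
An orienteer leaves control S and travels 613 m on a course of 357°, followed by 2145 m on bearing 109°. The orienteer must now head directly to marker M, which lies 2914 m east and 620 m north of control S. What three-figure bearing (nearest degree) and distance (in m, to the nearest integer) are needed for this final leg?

Leg 1 (357°, 613 m): east 613 sin 357° = -32.08, north 613 cos 357° = 612.16
Leg 2 (109°, 2145 m): east 2145 sin 109° = 2028.14, north 2145 cos 109° = -698.34
Current position: (1996.06, -86.18). Target: (2914, 620). Remaining: Δeast = 917.94, Δnorth = 706.18.
Bearing = atan2(917.94, 706.18) mod 360° = 52.43°; distance = √((917.94)² + (706.18)²) = 1158.153 m.

052°, 1158 m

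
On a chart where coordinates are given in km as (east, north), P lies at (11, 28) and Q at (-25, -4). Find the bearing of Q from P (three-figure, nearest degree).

228°

Δeast = -25 − 11 = -36.00; Δnorth = -4 − 28 = -32.00.
Bearing = atan2(Δeast, Δnorth) mod 360° = 228.37° ≈ 228°.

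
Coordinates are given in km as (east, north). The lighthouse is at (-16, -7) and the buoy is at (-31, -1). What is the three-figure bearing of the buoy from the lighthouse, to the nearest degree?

Δeast = -31 − -16 = -15.00; Δnorth = -1 − -7 = 6.00.
Bearing = atan2(Δeast, Δnorth) mod 360° = 291.80° ≈ 292°.

292°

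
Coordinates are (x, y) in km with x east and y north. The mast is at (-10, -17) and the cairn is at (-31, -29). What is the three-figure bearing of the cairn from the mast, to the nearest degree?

Δeast = -31 − -10 = -21.00; Δnorth = -29 − -17 = -12.00.
Bearing = atan2(Δeast, Δnorth) mod 360° = 240.26° ≈ 240°.

240°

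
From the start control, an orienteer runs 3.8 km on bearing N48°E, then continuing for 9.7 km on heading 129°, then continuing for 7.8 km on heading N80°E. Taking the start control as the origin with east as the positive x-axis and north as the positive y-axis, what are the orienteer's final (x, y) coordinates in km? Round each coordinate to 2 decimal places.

Leg 1 (N48°E, 3.8 km): east 3.8 sin 48° = 2.82, north 3.8 cos 48° = 2.54
Leg 2 (129°, 9.7 km): east 9.7 sin 129° = 7.54, north 9.7 cos 129° = -6.10
Leg 3 (N80°E, 7.8 km): east 7.8 sin 80° = 7.68, north 7.8 cos 80° = 1.35
Summing: 18.04 km east, -2.21 km north → (18.04, -2.21).

(18.04, -2.21)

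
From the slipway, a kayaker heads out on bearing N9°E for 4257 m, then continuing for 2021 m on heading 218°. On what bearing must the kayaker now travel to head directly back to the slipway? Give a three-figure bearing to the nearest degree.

168°

Leg 1 (N9°E, 4257 m): east 4257 sin 9° = 665.94, north 4257 cos 9° = 4204.59
Leg 2 (218°, 2021 m): east 2021 sin 218° = -1244.25, north 2021 cos 218° = -1592.57
Net displacement: -578.31 east, 2612.02 north. Direction back to start is (578.31, -2612.02): bearing = atan2(578.31, -2612.02) mod 360° = 167.52° ≈ 168°.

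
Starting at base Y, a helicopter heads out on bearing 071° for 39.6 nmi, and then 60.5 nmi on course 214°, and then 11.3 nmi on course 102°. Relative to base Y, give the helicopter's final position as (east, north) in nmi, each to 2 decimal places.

Leg 1 (071°, 39.6 nmi): east 39.6 sin 71° = 37.44, north 39.6 cos 71° = 12.89
Leg 2 (214°, 60.5 nmi): east 60.5 sin 214° = -33.83, north 60.5 cos 214° = -50.16
Leg 3 (102°, 11.3 nmi): east 11.3 sin 102° = 11.05, north 11.3 cos 102° = -2.35
Summing: 14.66 nmi east, -39.61 nmi north → (14.66, -39.61).

(14.66, -39.61)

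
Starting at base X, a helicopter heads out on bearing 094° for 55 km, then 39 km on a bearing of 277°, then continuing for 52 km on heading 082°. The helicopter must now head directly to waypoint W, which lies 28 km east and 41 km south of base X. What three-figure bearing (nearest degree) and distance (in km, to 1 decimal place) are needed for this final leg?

Leg 1 (094°, 55 km): east 55 sin 94° = 54.87, north 55 cos 94° = -3.84
Leg 2 (277°, 39 km): east 39 sin 277° = -38.71, north 39 cos 277° = 4.75
Leg 3 (082°, 52 km): east 52 sin 82° = 51.49, north 52 cos 82° = 7.24
Current position: (67.65, 8.15). Target: (28, -41). Remaining: Δeast = -39.65, Δnorth = -49.15.
Bearing = atan2(-39.65, -49.15) mod 360° = 218.89°; distance = √((-39.65)² + (-49.15)²) = 63.152 km.

219°, 63.2 km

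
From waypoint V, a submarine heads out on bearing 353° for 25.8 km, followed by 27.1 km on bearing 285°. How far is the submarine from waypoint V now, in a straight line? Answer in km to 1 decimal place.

43.9 km

Leg 1 (353°, 25.8 km): east 25.8 sin 353° = -3.14, north 25.8 cos 353° = 25.61
Leg 2 (285°, 27.1 km): east 27.1 sin 285° = -26.18, north 27.1 cos 285° = 7.01
Net: -29.32 east, 32.62 north. Distance = √((-29.32)² + (32.62)²) = 43.862 km.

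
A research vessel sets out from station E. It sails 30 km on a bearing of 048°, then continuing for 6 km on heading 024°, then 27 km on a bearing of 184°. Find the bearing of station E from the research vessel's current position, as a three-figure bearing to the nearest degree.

273°

Leg 1 (048°, 30 km): east 30 sin 48° = 22.29, north 30 cos 48° = 20.07
Leg 2 (024°, 6 km): east 6 sin 24° = 2.44, north 6 cos 24° = 5.48
Leg 3 (184°, 27 km): east 27 sin 184° = -1.88, north 27 cos 184° = -26.93
Net displacement: 22.85 east, -1.38 north. Direction back to start is (-22.85, 1.38): bearing = atan2(-22.85, 1.38) mod 360° = 273.45° ≈ 273°.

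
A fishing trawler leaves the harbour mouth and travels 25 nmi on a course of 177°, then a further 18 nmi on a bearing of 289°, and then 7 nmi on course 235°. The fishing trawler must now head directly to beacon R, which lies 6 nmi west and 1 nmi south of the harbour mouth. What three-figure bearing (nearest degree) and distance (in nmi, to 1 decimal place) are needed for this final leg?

Leg 1 (177°, 25 nmi): east 25 sin 177° = 1.31, north 25 cos 177° = -24.97
Leg 2 (289°, 18 nmi): east 18 sin 289° = -17.02, north 18 cos 289° = 5.86
Leg 3 (235°, 7 nmi): east 7 sin 235° = -5.73, north 7 cos 235° = -4.02
Current position: (-21.44, -23.12). Target: (-6, -1). Remaining: Δeast = 15.44, Δnorth = 22.12.
Bearing = atan2(15.44, 22.12) mod 360° = 34.92°; distance = √((15.44)² + (22.12)²) = 26.979 nmi.

035°, 27.0 nmi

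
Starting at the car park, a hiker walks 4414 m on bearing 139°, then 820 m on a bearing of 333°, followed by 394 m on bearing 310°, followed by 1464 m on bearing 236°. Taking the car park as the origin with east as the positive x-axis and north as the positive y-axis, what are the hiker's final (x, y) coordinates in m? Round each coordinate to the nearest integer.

(1008, -3166)

Leg 1 (139°, 4414 m): east 4414 sin 139° = 2895.84, north 4414 cos 139° = -3331.29
Leg 2 (333°, 820 m): east 820 sin 333° = -372.27, north 820 cos 333° = 730.63
Leg 3 (310°, 394 m): east 394 sin 310° = -301.82, north 394 cos 310° = 253.26
Leg 4 (236°, 1464 m): east 1464 sin 236° = -1213.71, north 1464 cos 236° = -818.66
Summing: 1008.04 m east, -3166.06 m north → (1008, -3166).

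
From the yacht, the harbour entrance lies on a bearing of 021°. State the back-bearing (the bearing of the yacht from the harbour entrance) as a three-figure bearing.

Back-bearing = 021° + 180° = 201°.

201°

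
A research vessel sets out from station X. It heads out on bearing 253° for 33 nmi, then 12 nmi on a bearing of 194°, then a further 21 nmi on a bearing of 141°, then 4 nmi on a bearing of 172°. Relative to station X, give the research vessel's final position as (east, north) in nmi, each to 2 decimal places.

Leg 1 (253°, 33 nmi): east 33 sin 253° = -31.56, north 33 cos 253° = -9.65
Leg 2 (194°, 12 nmi): east 12 sin 194° = -2.90, north 12 cos 194° = -11.64
Leg 3 (141°, 21 nmi): east 21 sin 141° = 13.22, north 21 cos 141° = -16.32
Leg 4 (172°, 4 nmi): east 4 sin 172° = 0.56, north 4 cos 172° = -3.96
Summing: -20.69 nmi east, -41.57 nmi north → (-20.69, -41.57).

(-20.69, -41.57)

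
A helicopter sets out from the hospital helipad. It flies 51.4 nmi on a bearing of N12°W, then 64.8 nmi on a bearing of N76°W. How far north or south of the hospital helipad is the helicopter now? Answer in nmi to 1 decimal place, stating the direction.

Leg 1 (N12°W, 51.4 nmi): east 51.4 sin 348° = -10.69, north 51.4 cos 348° = 50.28
Leg 2 (N76°W, 64.8 nmi): east 64.8 sin 284° = -62.88, north 64.8 cos 284° = 15.68
Net north component: 65.95 nmi.

66.0 nmi north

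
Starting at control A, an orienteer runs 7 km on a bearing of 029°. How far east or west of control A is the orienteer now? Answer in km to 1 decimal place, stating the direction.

Leg 1 (029°, 7 km): east 7 sin 29° = 3.39, north 7 cos 29° = 6.12
Net east component: 3.39 km.

3.4 km east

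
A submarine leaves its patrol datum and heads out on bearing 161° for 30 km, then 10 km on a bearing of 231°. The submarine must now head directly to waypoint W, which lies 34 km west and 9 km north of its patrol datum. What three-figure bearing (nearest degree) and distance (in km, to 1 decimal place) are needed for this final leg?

320°, 56.6 km

Leg 1 (161°, 30 km): east 30 sin 161° = 9.77, north 30 cos 161° = -28.37
Leg 2 (231°, 10 km): east 10 sin 231° = -7.77, north 10 cos 231° = -6.29
Current position: (2.00, -34.66). Target: (-34, 9). Remaining: Δeast = -36.00, Δnorth = 43.66.
Bearing = atan2(-36.00, 43.66) mod 360° = 320.50°; distance = √((-36.00)² + (43.66)²) = 56.584 km.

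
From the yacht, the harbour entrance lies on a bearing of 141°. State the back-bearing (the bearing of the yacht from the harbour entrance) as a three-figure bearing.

Back-bearing = 141° + 180° = 321°.

321°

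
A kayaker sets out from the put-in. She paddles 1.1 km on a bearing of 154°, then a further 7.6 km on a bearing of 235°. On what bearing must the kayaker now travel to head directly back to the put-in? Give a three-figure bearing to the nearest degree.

Leg 1 (154°, 1.1 km): east 1.1 sin 154° = 0.48, north 1.1 cos 154° = -0.99
Leg 2 (235°, 7.6 km): east 7.6 sin 235° = -6.23, north 7.6 cos 235° = -4.36
Net displacement: -5.74 east, -5.35 north. Direction back to start is (5.74, 5.35): bearing = atan2(5.74, 5.35) mod 360° = 47.04° ≈ 047°.

047°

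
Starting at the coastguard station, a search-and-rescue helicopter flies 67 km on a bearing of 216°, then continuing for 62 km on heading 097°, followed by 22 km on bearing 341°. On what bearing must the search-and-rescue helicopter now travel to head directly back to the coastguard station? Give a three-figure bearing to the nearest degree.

Leg 1 (216°, 67 km): east 67 sin 216° = -39.38, north 67 cos 216° = -54.20
Leg 2 (097°, 62 km): east 62 sin 97° = 61.54, north 62 cos 97° = -7.56
Leg 3 (341°, 22 km): east 22 sin 341° = -7.16, north 22 cos 341° = 20.80
Net displacement: 14.99 east, -40.96 north. Direction back to start is (-14.99, 40.96): bearing = atan2(-14.99, 40.96) mod 360° = 339.89° ≈ 340°.

340°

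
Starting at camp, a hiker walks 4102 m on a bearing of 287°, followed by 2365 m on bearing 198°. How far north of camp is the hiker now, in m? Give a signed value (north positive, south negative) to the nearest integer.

-1050 m

Leg 1 (287°, 4102 m): east 4102 sin 287° = -3922.76, north 4102 cos 287° = 1199.31
Leg 2 (198°, 2365 m): east 2365 sin 198° = -730.83, north 2365 cos 198° = -2249.25
Net north component: -1049.94 m.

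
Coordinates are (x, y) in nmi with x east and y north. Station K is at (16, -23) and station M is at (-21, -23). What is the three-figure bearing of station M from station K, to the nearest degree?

Δeast = -21 − 16 = -37.00; Δnorth = -23 − -23 = 0.00.
Bearing = atan2(Δeast, Δnorth) mod 360° = 270.00° ≈ 270°.

270°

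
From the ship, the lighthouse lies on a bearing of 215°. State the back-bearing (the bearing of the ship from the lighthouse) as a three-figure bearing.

Back-bearing = 215° − 180° = 035°.

035°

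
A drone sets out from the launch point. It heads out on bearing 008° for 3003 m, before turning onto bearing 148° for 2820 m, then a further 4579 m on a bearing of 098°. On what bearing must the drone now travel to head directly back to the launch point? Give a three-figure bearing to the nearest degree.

270°

Leg 1 (008°, 3003 m): east 3003 sin 8° = 417.94, north 3003 cos 8° = 2973.78
Leg 2 (148°, 2820 m): east 2820 sin 148° = 1494.37, north 2820 cos 148° = -2391.50
Leg 3 (098°, 4579 m): east 4579 sin 98° = 4534.44, north 4579 cos 98° = -637.27
Net displacement: 6446.75 east, -54.99 north. Direction back to start is (-6446.75, 54.99): bearing = atan2(-6446.75, 54.99) mod 360° = 270.49° ≈ 270°.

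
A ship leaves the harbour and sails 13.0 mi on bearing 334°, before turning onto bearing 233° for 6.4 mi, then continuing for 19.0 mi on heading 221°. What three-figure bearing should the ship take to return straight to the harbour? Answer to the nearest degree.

Leg 1 (334°, 13.0 mi): east 13.0 sin 334° = -5.70, north 13.0 cos 334° = 11.68
Leg 2 (233°, 6.4 mi): east 6.4 sin 233° = -5.11, north 6.4 cos 233° = -3.85
Leg 3 (221°, 19.0 mi): east 19.0 sin 221° = -12.47, north 19.0 cos 221° = -14.34
Net displacement: -23.28 east, -6.51 north. Direction back to start is (23.28, 6.51): bearing = atan2(23.28, 6.51) mod 360° = 74.38° ≈ 074°.

074°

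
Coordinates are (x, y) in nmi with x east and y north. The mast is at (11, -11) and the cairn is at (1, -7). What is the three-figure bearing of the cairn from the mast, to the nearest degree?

Δeast = 1 − 11 = -10.00; Δnorth = -7 − -11 = 4.00.
Bearing = atan2(Δeast, Δnorth) mod 360° = 291.80° ≈ 292°.

292°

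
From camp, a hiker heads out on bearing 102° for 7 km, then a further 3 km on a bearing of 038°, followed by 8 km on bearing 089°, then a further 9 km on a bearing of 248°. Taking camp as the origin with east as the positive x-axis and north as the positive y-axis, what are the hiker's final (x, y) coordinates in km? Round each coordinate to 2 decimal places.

Leg 1 (102°, 7 km): east 7 sin 102° = 6.85, north 7 cos 102° = -1.46
Leg 2 (038°, 3 km): east 3 sin 38° = 1.85, north 3 cos 38° = 2.36
Leg 3 (089°, 8 km): east 8 sin 89° = 8.00, north 8 cos 89° = 0.14
Leg 4 (248°, 9 km): east 9 sin 248° = -8.34, north 9 cos 248° = -3.37
Summing: 8.35 km east, -2.32 km north → (8.35, -2.32).

(8.35, -2.32)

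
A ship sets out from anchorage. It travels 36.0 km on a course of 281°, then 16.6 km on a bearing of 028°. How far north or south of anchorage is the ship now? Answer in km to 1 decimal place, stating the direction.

21.5 km north

Leg 1 (281°, 36.0 km): east 36.0 sin 281° = -35.34, north 36.0 cos 281° = 6.87
Leg 2 (028°, 16.6 km): east 16.6 sin 28° = 7.79, north 16.6 cos 28° = 14.66
Net north component: 21.53 km.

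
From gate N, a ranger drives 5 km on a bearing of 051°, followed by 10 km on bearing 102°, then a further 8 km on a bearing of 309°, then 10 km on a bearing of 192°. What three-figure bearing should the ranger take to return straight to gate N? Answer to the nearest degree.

Leg 1 (051°, 5 km): east 5 sin 51° = 3.89, north 5 cos 51° = 3.15
Leg 2 (102°, 10 km): east 10 sin 102° = 9.78, north 10 cos 102° = -2.08
Leg 3 (309°, 8 km): east 8 sin 309° = -6.22, north 8 cos 309° = 5.03
Leg 4 (192°, 10 km): east 10 sin 192° = -2.08, north 10 cos 192° = -9.78
Net displacement: 5.37 east, -3.68 north. Direction back to start is (-5.37, 3.68): bearing = atan2(-5.37, 3.68) mod 360° = 304.41° ≈ 304°.

304°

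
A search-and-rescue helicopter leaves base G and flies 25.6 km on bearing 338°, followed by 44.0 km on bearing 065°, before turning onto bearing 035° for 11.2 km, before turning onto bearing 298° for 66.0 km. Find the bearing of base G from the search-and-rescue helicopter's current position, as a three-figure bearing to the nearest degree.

165°

Leg 1 (338°, 25.6 km): east 25.6 sin 338° = -9.59, north 25.6 cos 338° = 23.74
Leg 2 (065°, 44.0 km): east 44.0 sin 65° = 39.88, north 44.0 cos 65° = 18.60
Leg 3 (035°, 11.2 km): east 11.2 sin 35° = 6.42, north 11.2 cos 35° = 9.17
Leg 4 (298°, 66.0 km): east 66.0 sin 298° = -58.27, north 66.0 cos 298° = 30.99
Net displacement: -21.56 east, 82.49 north. Direction back to start is (21.56, -82.49): bearing = atan2(21.56, -82.49) mod 360° = 165.35° ≈ 165°.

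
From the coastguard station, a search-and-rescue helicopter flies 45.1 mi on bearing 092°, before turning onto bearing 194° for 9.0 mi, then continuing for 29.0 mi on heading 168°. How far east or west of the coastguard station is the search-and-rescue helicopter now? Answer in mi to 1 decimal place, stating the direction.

48.9 mi east

Leg 1 (092°, 45.1 mi): east 45.1 sin 92° = 45.07, north 45.1 cos 92° = -1.57
Leg 2 (194°, 9.0 mi): east 9.0 sin 194° = -2.18, north 9.0 cos 194° = -8.73
Leg 3 (168°, 29.0 mi): east 29.0 sin 168° = 6.03, north 29.0 cos 168° = -28.37
Net east component: 48.92 mi.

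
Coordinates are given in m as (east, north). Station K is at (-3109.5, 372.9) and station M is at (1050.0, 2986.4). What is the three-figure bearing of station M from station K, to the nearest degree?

Δeast = 1050.0 − -3109.5 = 4159.50; Δnorth = 2986.4 − 372.9 = 2613.50.
Bearing = atan2(Δeast, Δnorth) mod 360° = 57.86° ≈ 058°.

058°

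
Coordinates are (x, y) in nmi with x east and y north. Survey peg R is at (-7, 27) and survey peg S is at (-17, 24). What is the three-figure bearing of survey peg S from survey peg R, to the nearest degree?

253°

Δeast = -17 − -7 = -10.00; Δnorth = 24 − 27 = -3.00.
Bearing = atan2(Δeast, Δnorth) mod 360° = 253.30° ≈ 253°.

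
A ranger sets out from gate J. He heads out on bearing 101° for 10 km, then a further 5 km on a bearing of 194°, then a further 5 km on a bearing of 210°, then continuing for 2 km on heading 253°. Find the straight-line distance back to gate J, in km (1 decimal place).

12.4 km

Leg 1 (101°, 10 km): east 10 sin 101° = 9.82, north 10 cos 101° = -1.91
Leg 2 (194°, 5 km): east 5 sin 194° = -1.21, north 5 cos 194° = -4.85
Leg 3 (210°, 5 km): east 5 sin 210° = -2.50, north 5 cos 210° = -4.33
Leg 4 (253°, 2 km): east 2 sin 253° = -1.91, north 2 cos 253° = -0.58
Net: 4.19 east, -11.67 north. Distance = √((4.19)² + (-11.67)²) = 12.405 km.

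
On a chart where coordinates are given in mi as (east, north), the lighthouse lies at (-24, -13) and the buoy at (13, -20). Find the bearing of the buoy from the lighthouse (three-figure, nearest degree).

101°

Δeast = 13 − -24 = 37.00; Δnorth = -20 − -13 = -7.00.
Bearing = atan2(Δeast, Δnorth) mod 360° = 100.71° ≈ 101°.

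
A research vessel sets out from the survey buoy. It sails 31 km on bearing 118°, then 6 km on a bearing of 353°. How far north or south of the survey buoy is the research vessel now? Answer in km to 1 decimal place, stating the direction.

Leg 1 (118°, 31 km): east 31 sin 118° = 27.37, north 31 cos 118° = -14.55
Leg 2 (353°, 6 km): east 6 sin 353° = -0.73, north 6 cos 353° = 5.96
Net north component: -8.60 km.

8.6 km south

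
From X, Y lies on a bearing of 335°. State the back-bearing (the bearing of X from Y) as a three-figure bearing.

155°

Back-bearing = 335° − 180° = 155°.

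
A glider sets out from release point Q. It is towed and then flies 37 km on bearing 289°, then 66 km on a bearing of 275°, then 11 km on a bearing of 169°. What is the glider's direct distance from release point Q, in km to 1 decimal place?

98.9 km

Leg 1 (289°, 37 km): east 37 sin 289° = -34.98, north 37 cos 289° = 12.05
Leg 2 (275°, 66 km): east 66 sin 275° = -65.75, north 66 cos 275° = 5.75
Leg 3 (169°, 11 km): east 11 sin 169° = 2.10, north 11 cos 169° = -10.80
Net: -98.63 east, 7.00 north. Distance = √((-98.63)² + (7.00)²) = 98.882 km.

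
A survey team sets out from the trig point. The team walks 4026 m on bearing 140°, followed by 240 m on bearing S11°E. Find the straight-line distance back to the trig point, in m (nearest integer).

Leg 1 (140°, 4026 m): east 4026 sin 140° = 2587.86, north 4026 cos 140° = -3084.09
Leg 2 (S11°E, 240 m): east 240 sin 169° = 45.79, north 240 cos 169° = -235.59
Net: 2633.66 east, -3319.69 north. Distance = √((2633.66)² + (-3319.69)²) = 4237.506 m.

4238 m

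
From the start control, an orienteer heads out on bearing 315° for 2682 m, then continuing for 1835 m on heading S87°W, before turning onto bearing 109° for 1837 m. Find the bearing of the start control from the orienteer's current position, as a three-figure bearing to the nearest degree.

121°

Leg 1 (315°, 2682 m): east 2682 sin 315° = -1896.46, north 2682 cos 315° = 1896.46
Leg 2 (S87°W, 1835 m): east 1835 sin 267° = -1832.49, north 1835 cos 267° = -96.04
Leg 3 (109°, 1837 m): east 1837 sin 109° = 1736.92, north 1837 cos 109° = -598.07
Net displacement: -1992.03 east, 1202.36 north. Direction back to start is (1992.03, -1202.36): bearing = atan2(1992.03, -1202.36) mod 360° = 121.11° ≈ 121°.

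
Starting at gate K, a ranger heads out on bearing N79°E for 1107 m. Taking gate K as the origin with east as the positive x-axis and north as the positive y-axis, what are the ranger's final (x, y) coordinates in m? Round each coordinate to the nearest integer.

(1087, 211)

Leg 1 (N79°E, 1107 m): east 1107 sin 79° = 1086.66, north 1107 cos 79° = 211.23
Summing: 1086.66 m east, 211.23 m north → (1087, 211).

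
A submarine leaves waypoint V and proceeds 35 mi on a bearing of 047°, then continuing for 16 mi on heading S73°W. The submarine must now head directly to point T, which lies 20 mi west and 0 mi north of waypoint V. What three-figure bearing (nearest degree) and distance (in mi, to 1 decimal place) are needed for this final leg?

Leg 1 (047°, 35 mi): east 35 sin 47° = 25.60, north 35 cos 47° = 23.87
Leg 2 (S73°W, 16 mi): east 16 sin 253° = -15.30, north 16 cos 253° = -4.68
Current position: (10.30, 19.19). Target: (-20, 0). Remaining: Δeast = -30.30, Δnorth = -19.19.
Bearing = atan2(-30.30, -19.19) mod 360° = 237.65°; distance = √((-30.30)² + (-19.19)²) = 35.864 mi.

238°, 35.9 mi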